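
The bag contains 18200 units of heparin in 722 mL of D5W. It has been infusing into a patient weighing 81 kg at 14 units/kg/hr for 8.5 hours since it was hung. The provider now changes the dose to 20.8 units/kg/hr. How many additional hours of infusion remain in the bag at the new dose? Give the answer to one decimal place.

5.1 hours

Initial rate:
Dose = 14 units/kg/hr × 81 kg = 1134 units/hr
Concentration = 18200 units ÷ 722 mL = 25.20776 units/mL
Rate = 1134 units/hr ÷ 25.20776 units/mL = 44.98615 mL/hr
Volume infused so far = 44.98615 mL/hr × 8.5 hr = 382.3823 mL
Volume remaining = 722 − 382.3823 = 339.6177 mL
New rate:
Dose = 20.8 units/kg/hr × 81 kg = 1684.8 units/hr
Rate = 1684.8 units/hr ÷ 25.20776 units/mL = 66.83657 mL/hr
Time remaining = 339.6177 mL ÷ 66.83657 mL/hr = 5.081315 hr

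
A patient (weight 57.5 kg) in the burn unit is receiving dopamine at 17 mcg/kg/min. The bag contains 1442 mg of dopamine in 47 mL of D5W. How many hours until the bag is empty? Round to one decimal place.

Dose = 17 mcg/kg/min × 57.5 kg = 977.5 mcg/min
977.5 mcg/min × 60 min/hr = 58650 mcg/hr
Concentration = 1442 mg ÷ 47 mL = 30.68085 mg/mL = 30680.85 mcg/mL
Rate = 58650 mcg/hr ÷ 30680.85 mcg/mL = 1.911616 mL/hr
Duration = 47 mL ÷ 1.911616 mL/hr = 24.58653 hr

24.6 hours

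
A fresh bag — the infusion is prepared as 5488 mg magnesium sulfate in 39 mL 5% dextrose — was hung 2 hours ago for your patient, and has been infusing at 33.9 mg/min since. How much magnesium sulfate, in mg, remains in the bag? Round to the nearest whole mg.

1420 mg

33.9 mg/min × 60 min/hr = 2034 mg/hr
Concentration = 5488 mg ÷ 39 mL = 140.7179 mg/mL
Rate = 2034 mg/hr ÷ 140.7179 mg/mL = 14.45445 mL/hr
Volume infused = 14.45445 mL/hr × 2 hr = 28.90889 mL
Volume remaining = 39 − 28.90889 = 10.09111 mL
Drug remaining = 10.09111 mL × 140.7179 mg/mL = 1420 mg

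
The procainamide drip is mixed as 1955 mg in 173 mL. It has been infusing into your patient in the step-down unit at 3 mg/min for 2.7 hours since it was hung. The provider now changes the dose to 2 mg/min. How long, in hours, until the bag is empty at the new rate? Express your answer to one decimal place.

12.2 hours

Initial rate:
3 mg/min × 60 min/hr = 180 mg/hr
Concentration = 1955 mg ÷ 173 mL = 11.30058 mg/mL
Rate = 180 mg/hr ÷ 11.30058 mg/mL = 15.92839 mL/hr
Volume infused so far = 15.92839 mL/hr × 2.7 hr = 43.00665 mL
Volume remaining = 173 − 43.00665 = 129.9934 mL
New rate:
2 mg/min × 60 min/hr = 120 mg/hr
Rate = 120 mg/hr ÷ 11.30058 mg/mL = 10.61893 mL/hr
Time remaining = 129.9934 mL ÷ 10.61893 mL/hr = 12.24167 hr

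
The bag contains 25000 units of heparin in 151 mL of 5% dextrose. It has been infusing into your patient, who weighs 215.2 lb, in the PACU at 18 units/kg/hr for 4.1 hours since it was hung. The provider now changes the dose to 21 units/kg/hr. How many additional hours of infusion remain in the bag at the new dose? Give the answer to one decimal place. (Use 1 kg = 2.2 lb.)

Initial rate:
Weight = 215.2 lb ÷ 2.2 lb/kg = 97.81818 kg
Dose = 18 units/kg/hr × 97.81818 kg = 1760.727 units/hr
Concentration = 25000 units ÷ 151 mL = 165.5629 units/mL
Rate = 1760.727 units/hr ÷ 165.5629 units/mL = 10.63479 mL/hr
Volume infused so far = 10.63479 mL/hr × 4.1 hr = 43.60265 mL
Volume remaining = 151 − 43.60265 = 107.3973 mL
New rate:
Dose = 21 units/kg/hr × 97.81818 kg = 2054.182 units/hr
Rate = 2054.182 units/hr ÷ 165.5629 units/mL = 12.40726 mL/hr
Time remaining = 107.3973 mL ÷ 12.40726 mL/hr = 8.65601 hr

8.7 hours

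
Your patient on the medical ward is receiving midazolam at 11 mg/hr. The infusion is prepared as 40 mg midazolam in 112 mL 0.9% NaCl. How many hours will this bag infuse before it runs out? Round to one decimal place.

Concentration = 40 mg ÷ 112 mL = 0.3571429 mg/mL
Rate = 11 mg/hr ÷ 0.3571429 mg/mL = 30.8 mL/hr
Duration = 112 mL ÷ 30.8 mL/hr = 3.636364 hr

3.6 hours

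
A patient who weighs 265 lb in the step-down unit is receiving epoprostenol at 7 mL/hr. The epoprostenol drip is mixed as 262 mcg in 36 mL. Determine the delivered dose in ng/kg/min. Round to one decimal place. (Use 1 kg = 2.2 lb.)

Weight = 265 lb ÷ 2.2 lb/kg = 120.4545 kg
Concentration = 262 mcg ÷ 36 mL = 7.277778 mcg/mL = 7277.778 ng/mL
Drug rate = 7 mL/hr × 7277.778 ng/mL = 50944.44 ng/hr
50944.44 ng/hr ÷ 60 min/hr = 849.0741 ng/min
849.0741 ng/min ÷ 120.4545 kg = 7.048917 ng/kg/min

7.0 ng/kg/min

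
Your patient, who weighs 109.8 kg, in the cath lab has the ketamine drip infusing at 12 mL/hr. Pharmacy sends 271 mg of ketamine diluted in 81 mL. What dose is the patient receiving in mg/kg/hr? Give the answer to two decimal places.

0.37 mg/kg/hr

Concentration = 271 mg ÷ 81 mL = 3.345679 mg/mL
Drug rate = 12 mL/hr × 3.345679 mg/mL = 40.14815 mg/hr
40.14815 mg/hr ÷ 109.8 kg = 0.365648 mg/kg/hr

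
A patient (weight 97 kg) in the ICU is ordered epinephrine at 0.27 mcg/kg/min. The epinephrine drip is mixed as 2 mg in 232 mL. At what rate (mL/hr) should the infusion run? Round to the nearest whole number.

Dose = 0.27 mcg/kg/min × 97 kg = 26.19 mcg/min
26.19 mcg/min × 60 min/hr = 1571.4 mcg/hr
Concentration = 2 mg ÷ 232 mL = 0.00862069 mg/mL = 8.62069 mcg/mL
Rate = 1571.4 mcg/hr ÷ 8.62069 mcg/mL = 182.2824 mL/hr

182 mL/hr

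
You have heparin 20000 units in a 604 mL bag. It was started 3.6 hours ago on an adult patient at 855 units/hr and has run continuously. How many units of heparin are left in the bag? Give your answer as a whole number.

16922 units

Concentration = 20000 units ÷ 604 mL = 33.11258 units/mL
Rate = 855 units/hr ÷ 33.11258 units/mL = 25.821 mL/hr
Volume infused = 25.821 mL/hr × 3.6 hr = 92.9556 mL
Volume remaining = 604 − 92.9556 = 511.0444 mL
Drug remaining = 511.0444 mL × 33.11258 units/mL = 16922 units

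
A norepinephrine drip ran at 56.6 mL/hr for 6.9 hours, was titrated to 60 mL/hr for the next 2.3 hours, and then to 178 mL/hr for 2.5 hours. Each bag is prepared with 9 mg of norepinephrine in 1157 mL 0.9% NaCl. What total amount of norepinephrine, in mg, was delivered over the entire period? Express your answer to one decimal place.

7.6 mg

Concentration = 9 mg ÷ 1157 mL = 0.007778738 mg/mL
Stage 1: 56.6 mL/hr × 6.9 hr = 390.54 mL → 390.54 mL × 0.007778738 mg/mL = 3.037908 mg
Stage 2: 60 mL/hr × 2.3 hr = 138 mL → 138 mL × 0.007778738 mg/mL = 1.073466 mg
Stage 3: 178 mL/hr × 2.5 hr = 445 mL → 445 mL × 0.007778738 mg/mL = 3.461538 mg
Total = 3.037908 + 1.073466 + 3.461538 = 7.572913 mg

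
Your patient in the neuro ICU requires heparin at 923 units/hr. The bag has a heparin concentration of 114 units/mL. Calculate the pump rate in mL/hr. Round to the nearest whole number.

8 mL/hr

Rate = 923 units/hr ÷ 114 units/mL = 8.096491 mL/hr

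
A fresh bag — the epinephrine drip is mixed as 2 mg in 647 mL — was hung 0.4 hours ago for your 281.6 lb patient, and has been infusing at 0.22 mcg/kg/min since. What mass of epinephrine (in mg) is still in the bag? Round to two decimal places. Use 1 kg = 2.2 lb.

1.32 mg

Weight = 281.6 lb ÷ 2.2 lb/kg = 128 kg
Dose = 0.22 mcg/kg/min × 128 kg = 28.16 mcg/min
28.16 mcg/min × 60 min/hr = 1689.6 mcg/hr
Concentration = 2 mg ÷ 647 mL = 0.00309119 mg/mL = 3.09119 mcg/mL
Rate = 1689.6 mcg/hr ÷ 3.09119 mcg/mL = 546.5856 mL/hr
Volume infused = 546.5856 mL/hr × 0.4 hr = 218.6342 mL
Volume remaining = 647 − 218.6342 = 428.3658 mL
Drug remaining = 428.3658 mL × 3.09119 mcg/mL = 1324.16 mcg = 1.32416 mg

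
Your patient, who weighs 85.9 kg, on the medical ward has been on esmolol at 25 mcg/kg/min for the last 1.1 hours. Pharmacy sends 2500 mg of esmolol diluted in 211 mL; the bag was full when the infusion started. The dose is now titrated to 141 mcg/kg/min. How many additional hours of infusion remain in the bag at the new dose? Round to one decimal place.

Initial rate:
Dose = 25 mcg/kg/min × 85.9 kg = 2147.5 mcg/min
2147.5 mcg/min × 60 min/hr = 128850 mcg/hr
Concentration = 2500 mg ÷ 211 mL = 11.84834 mg/mL = 11848.34 mcg/mL
Rate = 128850 mcg/hr ÷ 11848.34 mcg/mL = 10.87494 mL/hr
Volume infused so far = 10.87494 mL/hr × 1.1 hr = 11.96243 mL
Volume remaining = 211 − 11.96243 = 199.0376 mL
New rate:
Dose = 141 mcg/kg/min × 85.9 kg = 12111.9 mcg/min
12111.9 mcg/min × 60 min/hr = 726714 mcg/hr
Rate = 726714 mcg/hr ÷ 11848.34 mcg/mL = 61.33466 mL/hr
Time remaining = 199.0376 mL ÷ 61.33466 mL/hr = 3.245107 hr

3.2 hours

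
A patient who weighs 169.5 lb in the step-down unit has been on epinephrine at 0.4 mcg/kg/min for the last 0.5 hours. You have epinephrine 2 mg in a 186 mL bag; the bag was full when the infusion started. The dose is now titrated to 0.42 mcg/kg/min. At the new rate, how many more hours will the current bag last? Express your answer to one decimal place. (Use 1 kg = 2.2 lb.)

0.6 hours

Initial rate:
Weight = 169.5 lb ÷ 2.2 lb/kg = 77.04545 kg
Dose = 0.4 mcg/kg/min × 77.04545 kg = 30.81818 mcg/min
30.81818 mcg/min × 60 min/hr = 1849.091 mcg/hr
Concentration = 2 mg ÷ 186 mL = 0.01075269 mg/mL = 10.75269 mcg/mL
Rate = 1849.091 mcg/hr ÷ 10.75269 mcg/mL = 171.9655 mL/hr
Volume infused so far = 171.9655 mL/hr × 0.5 hr = 85.98273 mL
Volume remaining = 186 − 85.98273 = 100.0173 mL
New rate:
Dose = 0.42 mcg/kg/min × 77.04545 kg = 32.35909 mcg/min
32.35909 mcg/min × 60 min/hr = 1941.545 mcg/hr
Rate = 1941.545 mcg/hr ÷ 10.75269 mcg/mL = 180.5637 mL/hr
Time remaining = 100.0173 mL ÷ 180.5637 mL/hr = 0.5539167 hr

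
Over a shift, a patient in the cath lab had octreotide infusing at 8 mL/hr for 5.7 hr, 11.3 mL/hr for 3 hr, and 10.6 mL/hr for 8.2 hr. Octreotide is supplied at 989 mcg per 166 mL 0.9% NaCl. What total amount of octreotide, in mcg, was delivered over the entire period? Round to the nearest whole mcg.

992 mcg

Concentration = 989 mcg ÷ 166 mL = 5.957831 mcg/mL
Stage 1: 8 mL/hr × 5.7 hr = 45.6 mL → 45.6 mL × 5.957831 mcg/mL = 271.6771 mcg
Stage 2: 11.3 mL/hr × 3 hr = 33.9 mL → 33.9 mL × 5.957831 mcg/mL = 201.9705 mcg
Stage 3: 10.6 mL/hr × 8.2 hr = 86.92 mL → 86.92 mL × 5.957831 mcg/mL = 517.8547 mcg
Total = 271.6771 + 201.9705 + 517.8547 = 991.5023 mcg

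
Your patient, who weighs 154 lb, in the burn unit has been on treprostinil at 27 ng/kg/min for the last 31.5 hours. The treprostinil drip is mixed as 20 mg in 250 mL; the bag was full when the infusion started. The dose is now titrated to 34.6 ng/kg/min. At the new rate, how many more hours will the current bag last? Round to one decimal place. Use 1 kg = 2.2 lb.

Initial rate:
Weight = 154 lb ÷ 2.2 lb/kg = 70 kg
Dose = 27 ng/kg/min × 70 kg = 1890 ng/min
1890 ng/min × 60 min/hr = 113400 ng/hr
Concentration = 20 mg ÷ 250 mL = 0.08 mg/mL = 80000 ng/mL
Rate = 113400 ng/hr ÷ 80000 ng/mL = 1.4175 mL/hr
Volume infused so far = 1.4175 mL/hr × 31.5 hr = 44.65125 mL
Volume remaining = 250 − 44.65125 = 205.3487 mL
New rate:
Dose = 34.6 ng/kg/min × 70 kg = 2422 ng/min
2422 ng/min × 60 min/hr = 145320 ng/hr
Rate = 145320 ng/hr ÷ 80000 ng/mL = 1.8165 mL/hr
Time remaining = 205.3487 mL ÷ 1.8165 mL/hr = 113.0464 hr

113.0 hours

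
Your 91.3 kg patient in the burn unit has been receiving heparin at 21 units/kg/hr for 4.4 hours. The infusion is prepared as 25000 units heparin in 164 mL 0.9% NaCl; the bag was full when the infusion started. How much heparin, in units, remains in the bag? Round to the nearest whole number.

Dose = 21 units/kg/hr × 91.3 kg = 1917.3 units/hr
Concentration = 25000 units ÷ 164 mL = 152.439 units/mL
Rate = 1917.3 units/hr ÷ 152.439 units/mL = 12.57749 mL/hr
Volume infused = 12.57749 mL/hr × 4.4 hr = 55.34095 mL
Volume remaining = 164 − 55.34095 = 108.6591 mL
Drug remaining = 108.6591 mL × 152.439 units/mL = 16563.88 units

16564 units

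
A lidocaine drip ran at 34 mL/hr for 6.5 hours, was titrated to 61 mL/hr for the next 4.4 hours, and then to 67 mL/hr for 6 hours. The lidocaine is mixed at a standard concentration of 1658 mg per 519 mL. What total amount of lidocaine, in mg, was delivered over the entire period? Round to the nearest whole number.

2848 mg

Concentration = 1658 mg ÷ 519 mL = 3.194605 mg/mL
Stage 1: 34 mL/hr × 6.5 hr = 221 mL → 221 mL × 3.194605 mg/mL = 706.0077 mg
Stage 2: 61 mL/hr × 4.4 hr = 268.4 mL → 268.4 mL × 3.194605 mg/mL = 857.432 mg
Stage 3: 67 mL/hr × 6 hr = 402 mL → 402 mL × 3.194605 mg/mL = 1284.231 mg
Total = 706.0077 + 857.432 + 1284.231 = 2847.671 mg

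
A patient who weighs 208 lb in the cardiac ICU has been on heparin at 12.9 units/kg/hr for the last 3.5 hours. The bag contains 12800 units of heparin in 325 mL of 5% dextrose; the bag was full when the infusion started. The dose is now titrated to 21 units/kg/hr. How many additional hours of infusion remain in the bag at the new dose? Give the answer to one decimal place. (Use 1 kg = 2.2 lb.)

4.3 hours

Initial rate:
Weight = 208 lb ÷ 2.2 lb/kg = 94.54545 kg
Dose = 12.9 units/kg/hr × 94.54545 kg = 1219.636 units/hr
Concentration = 12800 units ÷ 325 mL = 39.38462 units/mL
Rate = 1219.636 units/hr ÷ 39.38462 units/mL = 30.96733 mL/hr
Volume infused so far = 30.96733 mL/hr × 3.5 hr = 108.3857 mL
Volume remaining = 325 − 108.3857 = 216.6143 mL
New rate:
Dose = 21 units/kg/hr × 94.54545 kg = 1985.455 units/hr
Rate = 1985.455 units/hr ÷ 39.38462 units/mL = 50.41193 mL/hr
Time remaining = 216.6143 mL ÷ 50.41193 mL/hr = 4.296886 hr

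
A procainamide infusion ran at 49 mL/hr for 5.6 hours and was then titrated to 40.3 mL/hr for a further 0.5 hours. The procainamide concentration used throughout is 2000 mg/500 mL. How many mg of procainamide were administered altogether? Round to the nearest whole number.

1178 mg

Concentration = 2000 mg ÷ 500 mL = 4 mg/mL
Stage 1: 49 mL/hr × 5.6 hr = 274.4 mL → 274.4 mL × 4 mg/mL = 1097.6 mg
Stage 2: 40.3 mL/hr × 0.5 hr = 20.15 mL → 20.15 mL × 4 mg/mL = 80.6 mg
Total = 1097.6 + 80.6 = 1178.2 mg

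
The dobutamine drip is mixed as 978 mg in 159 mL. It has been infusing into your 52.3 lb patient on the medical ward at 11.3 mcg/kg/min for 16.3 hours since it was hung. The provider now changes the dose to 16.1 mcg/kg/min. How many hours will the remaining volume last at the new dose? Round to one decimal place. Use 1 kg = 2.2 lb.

31.1 hours

Initial rate:
Weight = 52.3 lb ÷ 2.2 lb/kg = 23.77273 kg
Dose = 11.3 mcg/kg/min × 23.77273 kg = 268.6318 mcg/min
268.6318 mcg/min × 60 min/hr = 16117.91 mcg/hr
Concentration = 978 mg ÷ 159 mL = 6.150943 mg/mL = 6150.943 mcg/mL
Rate = 16117.91 mcg/hr ÷ 6150.943 mcg/mL = 2.620396 mL/hr
Volume infused so far = 2.620396 mL/hr × 16.3 hr = 42.71246 mL
Volume remaining = 159 − 42.71246 = 116.2875 mL
New rate:
Dose = 16.1 mcg/kg/min × 23.77273 kg = 382.7409 mcg/min
382.7409 mcg/min × 60 min/hr = 22964.45 mcg/hr
Rate = 22964.45 mcg/hr ÷ 6150.943 mcg/mL = 3.733485 mL/hr
Time remaining = 116.2875 mL ÷ 3.733485 mL/hr = 31.14718 hr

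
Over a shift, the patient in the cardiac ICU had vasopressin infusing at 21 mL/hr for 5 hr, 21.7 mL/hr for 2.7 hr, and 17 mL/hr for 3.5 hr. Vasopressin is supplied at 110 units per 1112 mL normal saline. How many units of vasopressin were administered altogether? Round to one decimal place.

22.1 units

Concentration = 110 units ÷ 1112 mL = 0.09892086 units/mL
Stage 1: 21 mL/hr × 5 hr = 105 mL → 105 mL × 0.09892086 units/mL = 10.38669 units
Stage 2: 21.7 mL/hr × 2.7 hr = 58.59 mL → 58.59 mL × 0.09892086 units/mL = 5.795773 units
Stage 3: 17 mL/hr × 3.5 hr = 59.5 mL → 59.5 mL × 0.09892086 units/mL = 5.885791 units
Total = 10.38669 + 5.795773 + 5.885791 = 22.06826 units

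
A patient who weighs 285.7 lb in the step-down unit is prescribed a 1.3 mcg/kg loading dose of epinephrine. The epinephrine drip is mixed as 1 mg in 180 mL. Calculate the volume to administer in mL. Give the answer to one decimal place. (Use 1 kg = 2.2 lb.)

Weight = 285.7 lb ÷ 2.2 lb/kg = 129.8636 kg
Dose = 1.3 mcg/kg × 129.8636 kg = 168.8227 mcg
Concentration = 1 mg ÷ 180 mL = 0.005555556 mg/mL = 5.555556 mcg/mL
Volume = 168.8227 mcg ÷ 5.555556 mcg/mL = 30.38809 mL

30.4 mL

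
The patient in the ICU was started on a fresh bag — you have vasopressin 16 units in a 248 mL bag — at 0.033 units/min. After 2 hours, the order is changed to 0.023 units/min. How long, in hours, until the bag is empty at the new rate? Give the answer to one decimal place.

Initial rate:
0.033 units/min × 60 min/hr = 1.98 units/hr
Concentration = 16 units ÷ 248 mL = 0.06451613 units/mL
Rate = 1.98 units/hr ÷ 0.06451613 units/mL = 30.69 mL/hr
Volume infused so far = 30.69 mL/hr × 2 hr = 61.38 mL
Volume remaining = 248 − 61.38 = 186.62 mL
New rate:
0.023 units/min × 60 min/hr = 1.38 units/hr
Rate = 1.38 units/hr ÷ 0.06451613 units/mL = 21.39 mL/hr
Time remaining = 186.62 mL ÷ 21.39 mL/hr = 8.724638 hr

8.7 hours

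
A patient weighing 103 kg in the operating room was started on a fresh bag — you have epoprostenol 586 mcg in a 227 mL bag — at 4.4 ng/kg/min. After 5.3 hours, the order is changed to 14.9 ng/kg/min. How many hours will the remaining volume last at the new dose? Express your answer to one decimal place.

4.8 hours

Initial rate:
Dose = 4.4 ng/kg/min × 103 kg = 453.2 ng/min
453.2 ng/min × 60 min/hr = 27192 ng/hr
Concentration = 586 mcg ÷ 227 mL = 2.581498 mcg/mL = 2581.498 ng/mL
Rate = 27192 ng/hr ÷ 2581.498 ng/mL = 10.53342 mL/hr
Volume infused so far = 10.53342 mL/hr × 5.3 hr = 55.82712 mL
Volume remaining = 227 − 55.82712 = 171.1729 mL
New rate:
Dose = 14.9 ng/kg/min × 103 kg = 1534.7 ng/min
1534.7 ng/min × 60 min/hr = 92082 ng/hr
Rate = 92082 ng/hr ÷ 2581.498 ng/mL = 35.66999 mL/hr
Time remaining = 171.1729 mL ÷ 35.66999 mL/hr = 4.798792 hr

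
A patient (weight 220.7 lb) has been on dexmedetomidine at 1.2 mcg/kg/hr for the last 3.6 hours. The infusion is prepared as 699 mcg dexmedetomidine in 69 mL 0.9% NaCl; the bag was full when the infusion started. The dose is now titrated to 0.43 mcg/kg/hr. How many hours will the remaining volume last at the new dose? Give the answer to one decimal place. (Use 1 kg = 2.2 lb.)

6.2 hours

Initial rate:
Weight = 220.7 lb ÷ 2.2 lb/kg = 100.3182 kg
Dose = 1.2 mcg/kg/hr × 100.3182 kg = 120.3818 mcg/hr
Concentration = 699 mcg ÷ 69 mL = 10.13043 mcg/mL
Rate = 120.3818 mcg/hr ÷ 10.13043 mcg/mL = 11.88318 mL/hr
Volume infused so far = 11.88318 mL/hr × 3.6 hr = 42.77946 mL
Volume remaining = 69 − 42.77946 = 26.22054 mL
New rate:
Dose = 0.43 mcg/kg/hr × 100.3182 kg = 43.13682 mcg/hr
Rate = 43.13682 mcg/hr ÷ 10.13043 mcg/mL = 4.258141 mL/hr
Time remaining = 26.22054 mL ÷ 4.258141 mL/hr = 6.157743 hr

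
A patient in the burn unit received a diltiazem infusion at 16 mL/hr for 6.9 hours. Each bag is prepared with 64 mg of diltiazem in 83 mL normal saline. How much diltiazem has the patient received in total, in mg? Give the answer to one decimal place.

Concentration = 64 mg ÷ 83 mL = 0.7710843 mg/mL
Drug rate = 16 mL/hr × 0.7710843 mg/mL = 12.33735 mg/hr
Total = 12.33735 mg/hr × 6.9 hr = 85.12771 mg

85.1 mg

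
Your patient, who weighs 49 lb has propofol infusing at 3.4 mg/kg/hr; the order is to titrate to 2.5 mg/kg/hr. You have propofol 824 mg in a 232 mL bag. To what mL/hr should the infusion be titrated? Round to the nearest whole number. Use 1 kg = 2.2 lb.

Weight = 49 lb ÷ 2.2 lb/kg = 22.27273 kg
Dose = 2.5 mg/kg/hr × 22.27273 kg = 55.68182 mg/hr
Concentration = 824 mg ÷ 232 mL = 3.551724 mg/mL
Rate = 55.68182 mg/hr ÷ 3.551724 mg/mL = 15.67741 mL/hr

16 mL/hr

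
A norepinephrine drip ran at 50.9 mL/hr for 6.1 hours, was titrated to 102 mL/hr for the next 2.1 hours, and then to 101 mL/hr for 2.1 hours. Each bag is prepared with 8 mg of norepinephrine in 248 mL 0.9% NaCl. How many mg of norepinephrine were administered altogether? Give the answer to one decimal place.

23.8 mg

Concentration = 8 mg ÷ 248 mL = 0.03225806 mg/mL
Stage 1: 50.9 mL/hr × 6.1 hr = 310.49 mL → 310.49 mL × 0.03225806 mg/mL = 10.01581 mg
Stage 2: 102 mL/hr × 2.1 hr = 214.2 mL → 214.2 mL × 0.03225806 mg/mL = 6.909677 mg
Stage 3: 101 mL/hr × 2.1 hr = 212.1 mL → 212.1 mL × 0.03225806 mg/mL = 6.841935 mg
Total = 10.01581 + 6.909677 + 6.841935 = 23.76742 mg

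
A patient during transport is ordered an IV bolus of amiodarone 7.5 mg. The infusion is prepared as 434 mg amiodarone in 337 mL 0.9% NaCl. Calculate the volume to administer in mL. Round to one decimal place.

Concentration = 434 mg ÷ 337 mL = 1.287834 mg/mL
Volume = 7.5 mg ÷ 1.287834 mg/mL = 5.823733 mL

5.8 mL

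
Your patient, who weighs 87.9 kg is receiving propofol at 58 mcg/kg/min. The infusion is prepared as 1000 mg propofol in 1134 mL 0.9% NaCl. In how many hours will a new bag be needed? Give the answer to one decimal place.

3.3 hours

Dose = 58 mcg/kg/min × 87.9 kg = 5098.2 mcg/min
5098.2 mcg/min × 60 min/hr = 305892 mcg/hr
Concentration = 1000 mg ÷ 1134 mL = 0.8818342 mg/mL = 881.8342 mcg/mL
Rate = 305892 mcg/hr ÷ 881.8342 mcg/mL = 346.8815 mL/hr
Duration = 1134 mL ÷ 346.8815 mL/hr = 3.269128 hr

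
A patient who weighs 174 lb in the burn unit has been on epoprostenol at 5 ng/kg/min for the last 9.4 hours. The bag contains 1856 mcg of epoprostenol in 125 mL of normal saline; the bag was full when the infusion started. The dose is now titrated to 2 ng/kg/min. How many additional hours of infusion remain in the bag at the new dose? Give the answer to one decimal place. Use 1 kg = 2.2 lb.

Initial rate:
Weight = 174 lb ÷ 2.2 lb/kg = 79.09091 kg
Dose = 5 ng/kg/min × 79.09091 kg = 395.4545 ng/min
395.4545 ng/min × 60 min/hr = 23727.27 ng/hr
Concentration = 1856 mcg ÷ 125 mL = 14.848 mcg/mL = 14848 ng/mL
Rate = 23727.27 ng/hr ÷ 14848 ng/mL = 1.598011 mL/hr
Volume infused so far = 1.598011 mL/hr × 9.4 hr = 15.02131 mL
Volume remaining = 125 − 15.02131 = 109.9787 mL
New rate:
Dose = 2 ng/kg/min × 79.09091 kg = 158.1818 ng/min
158.1818 ng/min × 60 min/hr = 9490.909 ng/hr
Rate = 9490.909 ng/hr ÷ 14848 ng/mL = 0.6392045 mL/hr
Time remaining = 109.9787 mL ÷ 0.6392045 mL/hr = 172.0556 hr

172.1 hours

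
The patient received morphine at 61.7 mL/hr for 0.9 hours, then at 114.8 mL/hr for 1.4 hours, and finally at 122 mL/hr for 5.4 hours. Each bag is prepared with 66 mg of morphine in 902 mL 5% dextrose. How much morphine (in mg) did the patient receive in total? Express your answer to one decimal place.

64.0 mg

Concentration = 66 mg ÷ 902 mL = 0.07317073 mg/mL
Stage 1: 61.7 mL/hr × 0.9 hr = 55.53 mL → 55.53 mL × 0.07317073 mg/mL = 4.063171 mg
Stage 2: 114.8 mL/hr × 1.4 hr = 160.72 mL → 160.72 mL × 0.07317073 mg/mL = 11.76 mg
Stage 3: 122 mL/hr × 5.4 hr = 658.8 mL → 658.8 mL × 0.07317073 mg/mL = 48.20488 mg
Total = 4.063171 + 11.76 + 48.20488 = 64.02805 mg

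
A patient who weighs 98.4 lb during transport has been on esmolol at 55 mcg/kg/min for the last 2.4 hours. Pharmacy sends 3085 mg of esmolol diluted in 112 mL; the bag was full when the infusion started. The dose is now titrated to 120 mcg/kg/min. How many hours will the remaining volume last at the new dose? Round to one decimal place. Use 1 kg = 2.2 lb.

Initial rate:
Weight = 98.4 lb ÷ 2.2 lb/kg = 44.72727 kg
Dose = 55 mcg/kg/min × 44.72727 kg = 2460 mcg/min
2460 mcg/min × 60 min/hr = 147600 mcg/hr
Concentration = 3085 mg ÷ 112 mL = 27.54464 mg/mL = 27544.64 mcg/mL
Rate = 147600 mcg/hr ÷ 27544.64 mcg/mL = 5.358574 mL/hr
Volume infused so far = 5.358574 mL/hr × 2.4 hr = 12.86058 mL
Volume remaining = 112 − 12.86058 = 99.13942 mL
New rate:
Dose = 120 mcg/kg/min × 44.72727 kg = 5367.273 mcg/min
5367.273 mcg/min × 60 min/hr = 322036.4 mcg/hr
Rate = 322036.4 mcg/hr ÷ 27544.64 mcg/mL = 11.69143 mL/hr
Time remaining = 99.13942 mL ÷ 11.69143 mL/hr = 8.479664 hr

8.5 hours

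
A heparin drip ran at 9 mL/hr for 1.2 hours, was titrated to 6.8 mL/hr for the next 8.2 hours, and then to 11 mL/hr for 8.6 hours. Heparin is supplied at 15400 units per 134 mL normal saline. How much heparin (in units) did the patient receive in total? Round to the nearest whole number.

Concentration = 15400 units ÷ 134 mL = 114.9254 units/mL
Stage 1: 9 mL/hr × 1.2 hr = 10.8 mL → 10.8 mL × 114.9254 units/mL = 1241.194 units
Stage 2: 6.8 mL/hr × 8.2 hr = 55.76 mL → 55.76 mL × 114.9254 units/mL = 6408.239 units
Stage 3: 11 mL/hr × 8.6 hr = 94.6 mL → 94.6 mL × 114.9254 units/mL = 10871.94 units
Total = 1241.194 + 6408.239 + 10871.94 = 18521.37 units

18521 units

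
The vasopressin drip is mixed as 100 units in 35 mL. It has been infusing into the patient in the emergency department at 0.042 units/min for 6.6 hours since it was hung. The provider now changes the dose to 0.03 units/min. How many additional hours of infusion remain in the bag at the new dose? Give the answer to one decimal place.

Initial rate:
0.042 units/min × 60 min/hr = 2.52 units/hr
Concentration = 100 units ÷ 35 mL = 2.857143 units/mL
Rate = 2.52 units/hr ÷ 2.857143 units/mL = 0.882 mL/hr
Volume infused so far = 0.882 mL/hr × 6.6 hr = 5.8212 mL
Volume remaining = 35 − 5.8212 = 29.1788 mL
New rate:
0.03 units/min × 60 min/hr = 1.8 units/hr
Rate = 1.8 units/hr ÷ 2.857143 units/mL = 0.63 mL/hr
Time remaining = 29.1788 mL ÷ 0.63 mL/hr = 46.31556 hr

46.3 hours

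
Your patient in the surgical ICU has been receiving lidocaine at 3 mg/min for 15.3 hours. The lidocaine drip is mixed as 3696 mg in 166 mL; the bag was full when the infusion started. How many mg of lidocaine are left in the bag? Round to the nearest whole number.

942 mg

3 mg/min × 60 min/hr = 180 mg/hr
Concentration = 3696 mg ÷ 166 mL = 22.26506 mg/mL
Rate = 180 mg/hr ÷ 22.26506 mg/mL = 8.084416 mL/hr
Volume infused = 8.084416 mL/hr × 15.3 hr = 123.6916 mL
Volume remaining = 166 − 123.6916 = 42.30844 mL
Drug remaining = 42.30844 mL × 22.26506 mg/mL = 942 mg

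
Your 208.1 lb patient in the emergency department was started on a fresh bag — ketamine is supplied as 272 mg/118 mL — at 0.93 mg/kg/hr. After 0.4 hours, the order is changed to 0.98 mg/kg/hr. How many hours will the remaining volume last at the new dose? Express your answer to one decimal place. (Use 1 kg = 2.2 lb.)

2.6 hours

Initial rate:
Weight = 208.1 lb ÷ 2.2 lb/kg = 94.59091 kg
Dose = 0.93 mg/kg/hr × 94.59091 kg = 87.96955 mg/hr
Concentration = 272 mg ÷ 118 mL = 2.305085 mg/mL
Rate = 87.96955 mg/hr ÷ 2.305085 mg/mL = 38.16326 mL/hr
Volume infused so far = 38.16326 mL/hr × 0.4 hr = 15.2653 mL
Volume remaining = 118 − 15.2653 = 102.7347 mL
New rate:
Dose = 0.98 mg/kg/hr × 94.59091 kg = 92.69909 mg/hr
Rate = 92.69909 mg/hr ÷ 2.305085 mg/mL = 40.21505 mL/hr
Time remaining = 102.7347 mL ÷ 40.21505 mL/hr = 2.554633 hr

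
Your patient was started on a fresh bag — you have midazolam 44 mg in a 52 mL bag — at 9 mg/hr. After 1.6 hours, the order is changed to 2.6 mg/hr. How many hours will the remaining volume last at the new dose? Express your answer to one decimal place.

Initial rate:
Concentration = 44 mg ÷ 52 mL = 0.8461538 mg/mL
Rate = 9 mg/hr ÷ 0.8461538 mg/mL = 10.63636 mL/hr
Volume infused so far = 10.63636 mL/hr × 1.6 hr = 17.01818 mL
Volume remaining = 52 − 17.01818 = 34.98182 mL
New rate:
Rate = 2.6 mg/hr ÷ 0.8461538 mg/mL = 3.072727 mL/hr
Time remaining = 34.98182 mL ÷ 3.072727 mL/hr = 11.38462 hr

11.4 hours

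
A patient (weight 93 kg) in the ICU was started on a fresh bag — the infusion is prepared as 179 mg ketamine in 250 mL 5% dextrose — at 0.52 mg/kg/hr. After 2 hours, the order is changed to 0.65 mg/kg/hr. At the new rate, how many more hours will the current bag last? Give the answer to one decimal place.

Initial rate:
Dose = 0.52 mg/kg/hr × 93 kg = 48.36 mg/hr
Concentration = 179 mg ÷ 250 mL = 0.716 mg/mL
Rate = 48.36 mg/hr ÷ 0.716 mg/mL = 67.5419 mL/hr
Volume infused so far = 67.5419 mL/hr × 2 hr = 135.0838 mL
Volume remaining = 250 − 135.0838 = 114.9162 mL
New rate:
Dose = 0.65 mg/kg/hr × 93 kg = 60.45 mg/hr
Rate = 60.45 mg/hr ÷ 0.716 mg/mL = 84.42737 mL/hr
Time remaining = 114.9162 mL ÷ 84.42737 mL/hr = 1.361125 hr

1.4 hours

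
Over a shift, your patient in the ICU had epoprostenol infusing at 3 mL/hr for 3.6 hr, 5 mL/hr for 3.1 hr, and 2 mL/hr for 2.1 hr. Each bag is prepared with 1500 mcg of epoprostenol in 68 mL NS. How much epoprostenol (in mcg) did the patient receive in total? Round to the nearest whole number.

673 mcg

Concentration = 1500 mcg ÷ 68 mL = 22.05882 mcg/mL
Stage 1: 3 mL/hr × 3.6 hr = 10.8 mL → 10.8 mL × 22.05882 mcg/mL = 238.2353 mcg
Stage 2: 5 mL/hr × 3.1 hr = 15.5 mL → 15.5 mL × 22.05882 mcg/mL = 341.9118 mcg
Stage 3: 2 mL/hr × 2.1 hr = 4.2 mL → 4.2 mL × 22.05882 mcg/mL = 92.64706 mcg
Total = 238.2353 + 341.9118 + 92.64706 = 672.7941 mcg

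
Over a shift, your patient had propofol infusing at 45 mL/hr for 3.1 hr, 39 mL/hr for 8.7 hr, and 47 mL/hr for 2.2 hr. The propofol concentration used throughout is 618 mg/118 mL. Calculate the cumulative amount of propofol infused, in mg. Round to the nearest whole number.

3049 mg

Concentration = 618 mg ÷ 118 mL = 5.237288 mg/mL
Stage 1: 45 mL/hr × 3.1 hr = 139.5 mL → 139.5 mL × 5.237288 mg/mL = 730.6017 mg
Stage 2: 39 mL/hr × 8.7 hr = 339.3 mL → 339.3 mL × 5.237288 mg/mL = 1777.012 mg
Stage 3: 47 mL/hr × 2.2 hr = 103.4 mL → 103.4 mL × 5.237288 mg/mL = 541.5356 mg
Total = 730.6017 + 1777.012 + 541.5356 = 3049.149 mg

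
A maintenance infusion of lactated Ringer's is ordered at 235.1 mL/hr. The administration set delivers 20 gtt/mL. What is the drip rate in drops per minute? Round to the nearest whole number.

235.1 mL/hr ÷ 60 min/hr = 3.918333 mL/min
3.918333 mL/min × 20 gtt/mL = 78.36667 gtt/min

78 gtt/min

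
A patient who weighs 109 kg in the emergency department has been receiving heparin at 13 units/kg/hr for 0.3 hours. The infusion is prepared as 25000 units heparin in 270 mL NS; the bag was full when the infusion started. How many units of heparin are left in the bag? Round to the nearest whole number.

24575 units

Dose = 13 units/kg/hr × 109 kg = 1417 units/hr
Concentration = 25000 units ÷ 270 mL = 92.59259 units/mL
Rate = 1417 units/hr ÷ 92.59259 units/mL = 15.3036 mL/hr
Volume infused = 15.3036 mL/hr × 0.3 hr = 4.59108 mL
Volume remaining = 270 − 4.59108 = 265.4089 mL
Drug remaining = 265.4089 mL × 92.59259 units/mL = 24574.9 units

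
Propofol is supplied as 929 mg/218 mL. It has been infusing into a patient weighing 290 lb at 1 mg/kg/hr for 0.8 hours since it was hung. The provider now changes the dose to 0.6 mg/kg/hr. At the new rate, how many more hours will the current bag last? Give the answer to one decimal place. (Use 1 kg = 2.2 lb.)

10.4 hours

Initial rate:
Weight = 290 lb ÷ 2.2 lb/kg = 131.8182 kg
Dose = 1 mg/kg/hr × 131.8182 kg = 131.8182 mg/hr
Concentration = 929 mg ÷ 218 mL = 4.261468 mg/mL
Rate = 131.8182 mg/hr ÷ 4.261468 mg/mL = 30.93258 mL/hr
Volume infused so far = 30.93258 mL/hr × 0.8 hr = 24.74606 mL
Volume remaining = 218 − 24.74606 = 193.2539 mL
New rate:
Dose = 0.6 mg/kg/hr × 131.8182 kg = 79.09091 mg/hr
Rate = 79.09091 mg/hr ÷ 4.261468 mg/mL = 18.55955 mL/hr
Time remaining = 193.2539 mL ÷ 18.55955 mL/hr = 10.41264 hr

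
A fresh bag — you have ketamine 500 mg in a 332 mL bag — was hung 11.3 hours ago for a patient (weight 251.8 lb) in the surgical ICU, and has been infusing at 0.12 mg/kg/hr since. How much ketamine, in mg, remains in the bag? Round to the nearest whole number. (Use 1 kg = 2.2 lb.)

345 mg

Weight = 251.8 lb ÷ 2.2 lb/kg = 114.4545 kg
Dose = 0.12 mg/kg/hr × 114.4545 kg = 13.73455 mg/hr
Concentration = 500 mg ÷ 332 mL = 1.506024 mg/mL
Rate = 13.73455 mg/hr ÷ 1.506024 mg/mL = 9.119738 mL/hr
Volume infused = 9.119738 mL/hr × 11.3 hr = 103.053 mL
Volume remaining = 332 − 103.053 = 228.947 mL
Drug remaining = 228.947 mL × 1.506024 mg/mL = 344.7996 mg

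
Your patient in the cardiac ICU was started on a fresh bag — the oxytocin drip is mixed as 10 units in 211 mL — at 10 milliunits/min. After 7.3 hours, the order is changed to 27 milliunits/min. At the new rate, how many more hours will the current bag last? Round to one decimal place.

Initial rate:
10 milliunits/min × 60 min/hr = 600 milliunits/hr
Concentration = 10 units ÷ 211 mL = 0.04739336 units/mL = 47.39336 milliunits/mL
Rate = 600 milliunits/hr ÷ 47.39336 milliunits/mL = 12.66 mL/hr
Volume infused so far = 12.66 mL/hr × 7.3 hr = 92.418 mL
Volume remaining = 211 − 92.418 = 118.582 mL
New rate:
27 milliunits/min × 60 min/hr = 1620 milliunits/hr
Rate = 1620 milliunits/hr ÷ 47.39336 milliunits/mL = 34.182 mL/hr
Time remaining = 118.582 mL ÷ 34.182 mL/hr = 3.469136 hr

3.5 hours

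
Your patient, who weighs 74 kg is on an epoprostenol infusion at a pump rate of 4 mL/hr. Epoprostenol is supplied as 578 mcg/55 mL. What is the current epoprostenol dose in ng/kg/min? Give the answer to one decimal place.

Concentration = 578 mcg ÷ 55 mL = 10.50909 mcg/mL = 10509.09 ng/mL
Drug rate = 4 mL/hr × 10509.09 ng/mL = 42036.36 ng/hr
42036.36 ng/hr ÷ 60 min/hr = 700.6061 ng/min
700.6061 ng/min ÷ 74 kg = 9.467649 ng/kg/min

9.5 ng/kg/min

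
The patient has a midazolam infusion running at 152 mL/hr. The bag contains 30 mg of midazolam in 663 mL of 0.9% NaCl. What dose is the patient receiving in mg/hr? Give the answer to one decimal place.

6.9 mg/hr

Concentration = 30 mg ÷ 663 mL = 0.04524887 mg/mL
Drug rate = 152 mL/hr × 0.04524887 mg/mL = 6.877828 mg/hr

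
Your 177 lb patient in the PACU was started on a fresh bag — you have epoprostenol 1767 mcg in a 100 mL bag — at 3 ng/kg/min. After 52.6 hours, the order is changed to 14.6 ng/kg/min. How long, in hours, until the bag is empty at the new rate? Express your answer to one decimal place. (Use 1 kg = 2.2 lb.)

Initial rate:
Weight = 177 lb ÷ 2.2 lb/kg = 80.45455 kg
Dose = 3 ng/kg/min × 80.45455 kg = 241.3636 ng/min
241.3636 ng/min × 60 min/hr = 14481.82 ng/hr
Concentration = 1767 mcg ÷ 100 mL = 17.67 mcg/mL = 17670 ng/mL
Rate = 14481.82 ng/hr ÷ 17670 ng/mL = 0.8195709 mL/hr
Volume infused so far = 0.8195709 mL/hr × 52.6 hr = 43.10943 mL
Volume remaining = 100 − 43.10943 = 56.89057 mL
New rate:
Dose = 14.6 ng/kg/min × 80.45455 kg = 1174.636 ng/min
1174.636 ng/min × 60 min/hr = 70478.18 ng/hr
Rate = 70478.18 ng/hr ÷ 17670 ng/mL = 3.988578 mL/hr
Time remaining = 56.89057 mL ÷ 3.988578 mL/hr = 14.26337 hr

14.3 hours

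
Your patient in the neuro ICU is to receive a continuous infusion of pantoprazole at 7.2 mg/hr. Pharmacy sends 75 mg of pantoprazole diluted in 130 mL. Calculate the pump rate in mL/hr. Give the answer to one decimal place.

12.5 mL/hr

Concentration = 75 mg ÷ 130 mL = 0.5769231 mg/mL
Rate = 7.2 mg/hr ÷ 0.5769231 mg/mL = 12.48 mL/hr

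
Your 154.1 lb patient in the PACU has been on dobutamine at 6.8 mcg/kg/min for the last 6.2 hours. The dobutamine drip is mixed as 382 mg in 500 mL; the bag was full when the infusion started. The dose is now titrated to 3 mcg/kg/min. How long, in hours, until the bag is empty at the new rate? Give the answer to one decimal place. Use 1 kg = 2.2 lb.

Initial rate:
Weight = 154.1 lb ÷ 2.2 lb/kg = 70.04545 kg
Dose = 6.8 mcg/kg/min × 70.04545 kg = 476.3091 mcg/min
476.3091 mcg/min × 60 min/hr = 28578.55 mcg/hr
Concentration = 382 mg ÷ 500 mL = 0.764 mg/mL = 764 mcg/mL
Rate = 28578.55 mcg/hr ÷ 764 mcg/mL = 37.40647 mL/hr
Volume infused so far = 37.40647 mL/hr × 6.2 hr = 231.9201 mL
Volume remaining = 500 − 231.9201 = 268.0799 mL
New rate:
Dose = 3 mcg/kg/min × 70.04545 kg = 210.1364 mcg/min
210.1364 mcg/min × 60 min/hr = 12608.18 mcg/hr
Rate = 12608.18 mcg/hr ÷ 764 mcg/mL = 16.50286 mL/hr
Time remaining = 268.0799 mL ÷ 16.50286 mL/hr = 16.24445 hr

16.2 hours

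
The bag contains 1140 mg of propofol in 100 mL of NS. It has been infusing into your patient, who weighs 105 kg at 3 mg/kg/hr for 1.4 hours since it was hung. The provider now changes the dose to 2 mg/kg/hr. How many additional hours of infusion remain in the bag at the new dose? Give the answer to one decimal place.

3.3 hours

Initial rate:
Dose = 3 mg/kg/hr × 105 kg = 315 mg/hr
Concentration = 1140 mg ÷ 100 mL = 11.4 mg/mL
Rate = 315 mg/hr ÷ 11.4 mg/mL = 27.63158 mL/hr
Volume infused so far = 27.63158 mL/hr × 1.4 hr = 38.68421 mL
Volume remaining = 100 − 38.68421 = 61.31579 mL
New rate:
Dose = 2 mg/kg/hr × 105 kg = 210 mg/hr
Rate = 210 mg/hr ÷ 11.4 mg/mL = 18.42105 mL/hr
Time remaining = 61.31579 mL ÷ 18.42105 mL/hr = 3.328571 hr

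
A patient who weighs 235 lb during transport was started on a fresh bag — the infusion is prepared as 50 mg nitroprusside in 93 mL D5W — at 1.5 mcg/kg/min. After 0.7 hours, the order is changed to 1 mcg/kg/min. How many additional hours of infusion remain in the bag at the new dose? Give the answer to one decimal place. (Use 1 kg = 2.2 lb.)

Initial rate:
Weight = 235 lb ÷ 2.2 lb/kg = 106.8182 kg
Dose = 1.5 mcg/kg/min × 106.8182 kg = 160.2273 mcg/min
160.2273 mcg/min × 60 min/hr = 9613.636 mcg/hr
Concentration = 50 mg ÷ 93 mL = 0.5376344 mg/mL = 537.6344 mcg/mL
Rate = 9613.636 mcg/hr ÷ 537.6344 mcg/mL = 17.88136 mL/hr
Volume infused so far = 17.88136 mL/hr × 0.7 hr = 12.51695 mL
Volume remaining = 93 − 12.51695 = 80.48305 mL
New rate:
Dose = 1 mcg/kg/min × 106.8182 kg = 106.8182 mcg/min
106.8182 mcg/min × 60 min/hr = 6409.091 mcg/hr
Rate = 6409.091 mcg/hr ÷ 537.6344 mcg/mL = 11.92091 mL/hr
Time remaining = 80.48305 mL ÷ 11.92091 mL/hr = 6.751418 hr

6.8 hours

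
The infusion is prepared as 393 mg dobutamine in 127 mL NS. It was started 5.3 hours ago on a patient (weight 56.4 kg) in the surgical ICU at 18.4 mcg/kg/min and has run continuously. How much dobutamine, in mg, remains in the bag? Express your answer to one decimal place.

Dose = 18.4 mcg/kg/min × 56.4 kg = 1037.76 mcg/min
1037.76 mcg/min × 60 min/hr = 62265.6 mcg/hr
Concentration = 393 mg ÷ 127 mL = 3.094488 mg/mL = 3094.488 mcg/mL
Rate = 62265.6 mcg/hr ÷ 3094.488 mcg/mL = 20.12145 mL/hr
Volume infused = 20.12145 mL/hr × 5.3 hr = 106.6437 mL
Volume remaining = 127 − 106.6437 = 20.3563 mL
Drug remaining = 20.3563 mL × 3094.488 mcg/mL = 62992.32 mcg = 62.99232 mg

63.0 mg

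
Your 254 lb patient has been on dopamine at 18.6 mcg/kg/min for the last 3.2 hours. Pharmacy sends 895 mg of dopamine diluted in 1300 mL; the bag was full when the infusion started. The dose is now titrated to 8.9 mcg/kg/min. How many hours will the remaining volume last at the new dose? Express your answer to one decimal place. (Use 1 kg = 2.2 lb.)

7.8 hours

Initial rate:
Weight = 254 lb ÷ 2.2 lb/kg = 115.4545 kg
Dose = 18.6 mcg/kg/min × 115.4545 kg = 2147.455 mcg/min
2147.455 mcg/min × 60 min/hr = 128847.3 mcg/hr
Concentration = 895 mg ÷ 1300 mL = 0.6884615 mg/mL = 688.4615 mcg/mL
Rate = 128847.3 mcg/hr ÷ 688.4615 mcg/mL = 187.1525 mL/hr
Volume infused so far = 187.1525 mL/hr × 3.2 hr = 598.8879 mL
Volume remaining = 1300 − 598.8879 = 701.1121 mL
New rate:
Dose = 8.9 mcg/kg/min × 115.4545 kg = 1027.545 mcg/min
1027.545 mcg/min × 60 min/hr = 61652.73 mcg/hr
Rate = 61652.73 mcg/hr ÷ 688.4615 mcg/mL = 89.55145 mL/hr
Time remaining = 701.1121 mL ÷ 89.55145 mL/hr = 7.829155 hr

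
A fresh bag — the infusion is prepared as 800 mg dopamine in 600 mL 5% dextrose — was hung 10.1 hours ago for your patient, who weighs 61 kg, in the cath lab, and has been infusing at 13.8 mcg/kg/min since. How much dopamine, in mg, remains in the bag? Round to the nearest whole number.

290 mg

Dose = 13.8 mcg/kg/min × 61 kg = 841.8 mcg/min
841.8 mcg/min × 60 min/hr = 50508 mcg/hr
Concentration = 800 mg ÷ 600 mL = 1.333333 mg/mL = 1333.333 mcg/mL
Rate = 50508 mcg/hr ÷ 1333.333 mcg/mL = 37.881 mL/hr
Volume infused = 37.881 mL/hr × 10.1 hr = 382.5981 mL
Volume remaining = 600 − 382.5981 = 217.4019 mL
Drug remaining = 217.4019 mL × 1333.333 mcg/mL = 289869.2 mcg = 289.8692 mg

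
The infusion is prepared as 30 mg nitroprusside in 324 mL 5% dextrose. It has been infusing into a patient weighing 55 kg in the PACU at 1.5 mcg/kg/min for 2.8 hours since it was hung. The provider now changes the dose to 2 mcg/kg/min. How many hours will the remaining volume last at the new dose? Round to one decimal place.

Initial rate:
Dose = 1.5 mcg/kg/min × 55 kg = 82.5 mcg/min
82.5 mcg/min × 60 min/hr = 4950 mcg/hr
Concentration = 30 mg ÷ 324 mL = 0.09259259 mg/mL = 92.59259 mcg/mL
Rate = 4950 mcg/hr ÷ 92.59259 mcg/mL = 53.46 mL/hr
Volume infused so far = 53.46 mL/hr × 2.8 hr = 149.688 mL
Volume remaining = 324 − 149.688 = 174.312 mL
New rate:
Dose = 2 mcg/kg/min × 55 kg = 110 mcg/min
110 mcg/min × 60 min/hr = 6600 mcg/hr
Rate = 6600 mcg/hr ÷ 92.59259 mcg/mL = 71.28 mL/hr
Time remaining = 174.312 mL ÷ 71.28 mL/hr = 2.445455 hr

2.4 hours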